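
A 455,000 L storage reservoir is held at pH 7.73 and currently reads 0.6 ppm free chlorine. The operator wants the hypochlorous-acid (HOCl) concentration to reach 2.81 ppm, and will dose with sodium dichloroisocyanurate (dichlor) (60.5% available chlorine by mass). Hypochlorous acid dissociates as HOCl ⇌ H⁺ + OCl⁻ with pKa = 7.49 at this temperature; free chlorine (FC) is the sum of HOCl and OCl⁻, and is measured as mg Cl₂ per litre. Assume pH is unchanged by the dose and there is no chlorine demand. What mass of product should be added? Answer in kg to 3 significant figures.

[OCl⁻]/[HOCl] = 10^(pH − pKa) = 10^(7.73 − 7.49) = 1.738; fraction as HOCl = 1/(1 + 1.738) = 0.3653.
Free chlorine required for 2.81 ppm HOCl: 2.81 / 0.3653 = 7.693 ppm.
FC to add: 7.693 − 0.6 = 7.093 mg/L as Cl₂.
Cl₂ equivalent: 7.093 mg/L × 455,000 L = 3227 g.
Product at 60.5% available Cl: 3227 / 0.605 = 5335 g.

5.33 kg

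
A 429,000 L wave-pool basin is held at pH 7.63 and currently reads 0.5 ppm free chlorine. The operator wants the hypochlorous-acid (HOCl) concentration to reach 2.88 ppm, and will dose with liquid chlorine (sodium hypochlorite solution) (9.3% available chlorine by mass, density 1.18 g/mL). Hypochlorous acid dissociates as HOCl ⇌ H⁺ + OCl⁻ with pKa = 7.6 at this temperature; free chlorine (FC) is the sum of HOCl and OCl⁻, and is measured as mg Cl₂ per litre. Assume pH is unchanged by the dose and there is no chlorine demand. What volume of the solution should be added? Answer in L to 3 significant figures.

21.4 L

[OCl⁻]/[HOCl] = 10^(pH − pKa) = 10^(7.63 − 7.6) = 1.072; fraction as HOCl = 1/(1 + 1.072) = 0.4827.
Free chlorine required for 2.88 ppm HOCl: 2.88 / 0.4827 = 5.966 ppm.
FC to add: 5.966 − 0.5 = 5.466 mg/L as Cl₂.
Cl₂ equivalent: 5.466 mg/L × 429,000 L = 2345 g.
Product at 9.3% available Cl: 2345 / 0.093 = 25,210 g.
Volume: 25,210 g ÷ 1.18 g/mL = 21,370 mL.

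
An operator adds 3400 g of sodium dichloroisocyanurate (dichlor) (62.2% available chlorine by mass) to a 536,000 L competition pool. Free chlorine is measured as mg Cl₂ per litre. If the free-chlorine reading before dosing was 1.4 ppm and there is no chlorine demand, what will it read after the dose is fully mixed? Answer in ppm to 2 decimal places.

5.35 ppm

Available chlorine delivered: 3400 g × 0.622 = 2115 g as Cl₂.
Concentration rise: 2115 g / 536,000 L = 3.946 mg/L = 3.95 ppm.
Final FC: 1.4 + 3.95 = 5.35 ppm.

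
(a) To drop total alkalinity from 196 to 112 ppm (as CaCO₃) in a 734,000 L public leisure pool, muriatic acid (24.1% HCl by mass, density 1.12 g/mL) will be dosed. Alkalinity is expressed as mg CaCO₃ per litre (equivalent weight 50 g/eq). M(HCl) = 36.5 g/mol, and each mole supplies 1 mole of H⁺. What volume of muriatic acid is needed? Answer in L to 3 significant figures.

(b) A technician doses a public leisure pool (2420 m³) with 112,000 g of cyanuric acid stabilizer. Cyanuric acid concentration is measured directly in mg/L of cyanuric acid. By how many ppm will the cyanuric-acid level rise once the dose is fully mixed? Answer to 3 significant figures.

(a) Alkalinity to neutralize: (196 − 112) = 84 mg/L as CaCO₃ × 734,000 L = 61,660 g as CaCO₃.
(a) Equivalents of H⁺ required: 61,660 ÷ 50 g/eq = 1233 eq = 1233 mol HCl.
(a) Mass of HCl: 1233 × 36.5 = 45,010 g.
(a) Mass of 24.1% solution: 45,010 / 0.241 = 186,800 g.
(a) Volume: 186,800 g ÷ 1.12 g/mL = 166,700 mL.

(b) Volume: 2420 m³ = 2,420,000 L.
(b) Rise: 112,000 g / 2,420,000 L × 1000 = 46.28 mg/L.

(a) 167 L; (b) 46.3 ppm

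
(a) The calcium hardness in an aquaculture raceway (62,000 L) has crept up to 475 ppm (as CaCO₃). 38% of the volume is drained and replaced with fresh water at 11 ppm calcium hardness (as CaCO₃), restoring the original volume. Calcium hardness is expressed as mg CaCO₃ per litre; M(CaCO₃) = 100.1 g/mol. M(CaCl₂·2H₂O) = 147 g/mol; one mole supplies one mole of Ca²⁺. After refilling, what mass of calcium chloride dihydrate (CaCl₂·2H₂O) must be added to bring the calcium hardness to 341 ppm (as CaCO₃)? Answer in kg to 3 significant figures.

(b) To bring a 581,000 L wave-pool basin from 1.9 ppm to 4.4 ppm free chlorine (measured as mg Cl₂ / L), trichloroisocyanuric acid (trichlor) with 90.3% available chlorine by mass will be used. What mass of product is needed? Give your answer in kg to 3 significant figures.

(a) After draining 38% and refilling: 475 × 0.62 + 11 × 0.38 = 298.68 ppm.
(a) Deficit to target: 341 − 298.68 = 42.32 mg/L.
(a) As CaCO₃: 42.32 mg/L × 62,000 L = 2624 g; ÷ 100.1 = 26.21 mol Ca²⁺.
(a) Mass: 26.21 × 147 = 3853 g.

(b) Chlorine deficit: 4.4 − 1.9 = 2.5 ppm = 2.5 mg/L as Cl₂.
(b) Cl₂ equivalent needed: 2.5 mg/L × 581,000 L = 1,452,000 mg = 1452 g.
(b) Product at 90.3% available chlorine: 1452 / 0.903 = 1609 g.

(a) 3.85 kg; (b) 1.61 kg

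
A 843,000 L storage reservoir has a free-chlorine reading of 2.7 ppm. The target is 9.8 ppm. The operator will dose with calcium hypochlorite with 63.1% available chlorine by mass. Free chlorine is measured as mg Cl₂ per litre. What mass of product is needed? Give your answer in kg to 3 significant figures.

Chlorine deficit: 9.8 − 2.7 = 7.1 ppm = 7.1 mg/L as Cl₂.
Cl₂ equivalent needed: 7.1 mg/L × 843,000 L = 5,985,000 mg = 5985 g.
Product at 63.1% available chlorine: 5985 / 0.631 = 9485 g.

9.49 kg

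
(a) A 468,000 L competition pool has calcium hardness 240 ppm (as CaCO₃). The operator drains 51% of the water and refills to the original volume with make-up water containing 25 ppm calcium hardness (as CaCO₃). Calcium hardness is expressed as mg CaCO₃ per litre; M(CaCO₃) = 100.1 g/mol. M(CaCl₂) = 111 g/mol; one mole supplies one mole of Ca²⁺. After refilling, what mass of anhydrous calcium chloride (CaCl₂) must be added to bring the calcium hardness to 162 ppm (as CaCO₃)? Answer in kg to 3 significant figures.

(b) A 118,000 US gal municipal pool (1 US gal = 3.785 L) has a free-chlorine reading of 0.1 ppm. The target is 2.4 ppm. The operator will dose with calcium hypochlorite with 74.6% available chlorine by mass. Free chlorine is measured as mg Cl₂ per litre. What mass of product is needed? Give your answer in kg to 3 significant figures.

(a) After draining 51% and refilling: 240 × 0.49 + 25 × 0.51 = 130.35 ppm.
(a) Deficit to target: 162 − 130.35 = 31.65 mg/L.
(a) As CaCO₃: 31.65 mg/L × 468,000 L = 14,810 g; ÷ 100.1 = 148 mol Ca²⁺.
(a) Mass: 148 × 111 = 16,430 g.

(b) Volume: 118,000 US gal × 3.785 L/gal = 446,630 L.
(b) Chlorine deficit: 2.4 − 0.1 = 2.3 ppm = 2.3 mg/L as Cl₂.
(b) Cl₂ equivalent needed: 2.3 mg/L × 446,630 L = 1,027,000 mg = 1027 g.
(b) Product at 74.6% available chlorine: 1027 / 0.746 = 1377 g.

(a) 16.4 kg; (b) 1.38 kg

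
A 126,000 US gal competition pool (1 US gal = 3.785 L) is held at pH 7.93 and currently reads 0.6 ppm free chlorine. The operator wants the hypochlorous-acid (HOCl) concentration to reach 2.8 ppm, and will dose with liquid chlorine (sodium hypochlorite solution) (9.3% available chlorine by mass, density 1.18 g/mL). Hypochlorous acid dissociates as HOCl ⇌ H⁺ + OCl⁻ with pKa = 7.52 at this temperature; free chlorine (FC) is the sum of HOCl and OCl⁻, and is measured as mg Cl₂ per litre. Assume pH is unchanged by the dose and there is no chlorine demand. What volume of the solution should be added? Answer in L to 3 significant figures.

40.8 L

Volume: 126,000 US gal × 3.785 L/gal = 476,910 L.
[OCl⁻]/[HOCl] = 10^(pH − pKa) = 10^(7.93 − 7.52) = 2.57; fraction as HOCl = 1/(1 + 2.57) = 0.2801.
Free chlorine required for 2.8 ppm HOCl: 2.8 / 0.2801 = 9.997 ppm.
FC to add: 9.997 − 0.6 = 9.397 mg/L as Cl₂.
Cl₂ equivalent: 9.397 mg/L × 476,910 L = 4482 g.
Product at 9.3% available Cl: 4482 / 0.093 = 48,190 g.
Volume: 48,190 g ÷ 1.18 g/mL = 40,840 mL.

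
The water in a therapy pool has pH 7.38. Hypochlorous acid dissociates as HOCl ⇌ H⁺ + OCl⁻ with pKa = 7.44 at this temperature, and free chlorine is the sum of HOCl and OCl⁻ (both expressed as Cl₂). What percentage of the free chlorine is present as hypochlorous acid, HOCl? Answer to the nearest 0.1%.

53.4%

[OCl⁻]/[HOCl] = 10^(pH − pKa) = 10^(7.38 − 7.44) = 10^-0.06 = 0.871.
Fraction as HOCl = 1 / (1 + 0.871) = 0.5345.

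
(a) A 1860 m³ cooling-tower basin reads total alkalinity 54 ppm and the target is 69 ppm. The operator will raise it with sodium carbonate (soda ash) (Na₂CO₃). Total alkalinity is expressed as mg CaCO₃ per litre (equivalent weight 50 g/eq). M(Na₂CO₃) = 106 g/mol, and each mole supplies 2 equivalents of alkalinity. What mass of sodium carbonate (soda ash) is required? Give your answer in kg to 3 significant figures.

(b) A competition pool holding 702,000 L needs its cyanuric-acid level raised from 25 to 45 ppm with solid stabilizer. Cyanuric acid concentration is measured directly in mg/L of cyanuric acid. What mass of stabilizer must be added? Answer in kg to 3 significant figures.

(a) 29.6 kg; (b) 14.0 kg

(a) Volume: 1860 m³ = 1,860,000 L.
(a) Alkalinity to add: (69 − 54) = 15 mg/L as CaCO₃ × 1,860,000 L = 27,900 g as CaCO₃.
(a) Equivalents: 27,900 g ÷ 50 g/eq = 558 eq.
(a) Each mole of Na₂CO₃ supplies 2 eq, so 558 / 2 = 279 mol.
(a) Mass: 279 mol × 106 g/mol = 29,570 g.

(b) CYA to add: (45 − 25) = 20 mg/L × 702,000 L = 14,040 g cyanuric acid.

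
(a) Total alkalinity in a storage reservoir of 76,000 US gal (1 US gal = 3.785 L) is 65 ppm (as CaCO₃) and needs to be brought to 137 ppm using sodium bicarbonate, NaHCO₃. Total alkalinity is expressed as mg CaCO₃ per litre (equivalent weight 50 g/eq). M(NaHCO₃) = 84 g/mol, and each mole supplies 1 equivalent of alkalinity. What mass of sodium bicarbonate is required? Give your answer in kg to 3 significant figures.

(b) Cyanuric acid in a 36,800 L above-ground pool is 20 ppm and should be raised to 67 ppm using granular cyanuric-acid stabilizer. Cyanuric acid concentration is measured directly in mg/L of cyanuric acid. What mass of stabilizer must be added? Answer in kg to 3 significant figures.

(a) 34.8 kg; (b) 1.73 kg

(a) Volume: 76,000 US gal × 3.785 L/gal = 287,660 L.
(a) Alkalinity to add: (137 − 65) = 72 mg/L as CaCO₃ × 287,660 L = 20,710 g as CaCO₃.
(a) Equivalents: 20,710 g ÷ 50 g/eq = 414.2 eq.
(a) NaHCO₃ supplies 1 eq per mole → 414.2 mol.
(a) Mass: 414.2 mol × 84 g/mol = 34,800 g.

(b) CYA to add: (67 − 20) = 47 mg/L × 36,800 L = 1730 g cyanuric acid.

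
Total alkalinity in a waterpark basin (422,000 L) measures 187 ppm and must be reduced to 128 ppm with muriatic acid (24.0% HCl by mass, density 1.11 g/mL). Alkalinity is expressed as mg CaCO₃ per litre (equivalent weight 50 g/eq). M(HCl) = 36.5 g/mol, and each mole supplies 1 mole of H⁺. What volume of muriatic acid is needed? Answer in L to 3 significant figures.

68.2 L

Alkalinity to neutralize: (187 − 128) = 59 mg/L as CaCO₃ × 422,000 L = 24,900 g as CaCO₃.
Equivalents of H⁺ required: 24,900 ÷ 50 g/eq = 498 eq = 498 mol HCl.
Mass of HCl: 498 × 36.5 = 18,180 g.
Mass of 24.0% solution: 18,180 / 0.24 = 75,730 g.
Volume: 75,730 g ÷ 1.11 g/mL = 68,230 mL.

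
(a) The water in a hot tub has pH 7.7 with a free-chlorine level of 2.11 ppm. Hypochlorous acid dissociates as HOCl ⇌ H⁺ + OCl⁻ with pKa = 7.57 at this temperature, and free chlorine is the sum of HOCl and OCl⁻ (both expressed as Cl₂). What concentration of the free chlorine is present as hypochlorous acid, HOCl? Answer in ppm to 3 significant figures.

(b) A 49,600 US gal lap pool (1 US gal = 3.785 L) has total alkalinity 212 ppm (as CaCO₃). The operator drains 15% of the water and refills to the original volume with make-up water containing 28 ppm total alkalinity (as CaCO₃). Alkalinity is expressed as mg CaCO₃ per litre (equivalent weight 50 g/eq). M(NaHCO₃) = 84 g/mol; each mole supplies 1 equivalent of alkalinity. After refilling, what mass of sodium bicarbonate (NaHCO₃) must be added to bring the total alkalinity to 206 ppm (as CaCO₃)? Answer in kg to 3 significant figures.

(a) 0.898 ppm; (b) 6.81 kg

(a) [OCl⁻]/[HOCl] = 10^(pH − pKa) = 10^(7.7 − 7.57) = 10^0.13 = 1.349.
(a) Fraction as HOCl = 1 / (1 + 1.349) = 0.4257.
(a) HOCl = 0.4257 × 2.11 ppm = 0.8983 ppm.

(b) Volume: 49,600 US gal × 3.785 L/gal = 187,736 L.
(b) After draining 15% and refilling: 212 × 0.85 + 28 × 0.15 = 184.4 ppm.
(b) Deficit to target: 206 − 184.4 = 21.6 mg/L.
(b) As CaCO₃: 21.6 mg/L × 187,736 L = 4055 g; ÷ 50 g/eq ÷ 1 = 81.1 mol NaHCO₃.
(b) Mass: 81.1 × 84 = 6813 g.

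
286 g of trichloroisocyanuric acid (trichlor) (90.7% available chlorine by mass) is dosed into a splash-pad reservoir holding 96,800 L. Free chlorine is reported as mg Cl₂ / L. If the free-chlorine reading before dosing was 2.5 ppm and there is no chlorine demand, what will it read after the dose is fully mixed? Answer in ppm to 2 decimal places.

5.18 ppm

Available chlorine delivered: 286 g × 0.907 = 259.4 g as Cl₂.
Concentration rise: 259.4 g / 96,800 L = 2.68 mg/L = 2.68 ppm.
Final FC: 2.5 + 2.68 = 5.18 ppm.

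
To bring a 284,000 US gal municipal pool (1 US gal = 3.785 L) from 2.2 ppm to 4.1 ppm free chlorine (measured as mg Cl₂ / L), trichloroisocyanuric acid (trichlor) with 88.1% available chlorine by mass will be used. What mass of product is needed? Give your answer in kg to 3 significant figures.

Volume: 284,000 US gal × 3.785 L/gal = 1,074,940 L.
Chlorine deficit: 4.1 − 2.2 = 1.9 ppm = 1.9 mg/L as Cl₂.
Cl₂ equivalent needed: 1.9 mg/L × 1,074,940 L = 2,042,000 mg = 2042 g.
Product at 88.1% available chlorine: 2042 / 0.881 = 2318 g.

2.32 kg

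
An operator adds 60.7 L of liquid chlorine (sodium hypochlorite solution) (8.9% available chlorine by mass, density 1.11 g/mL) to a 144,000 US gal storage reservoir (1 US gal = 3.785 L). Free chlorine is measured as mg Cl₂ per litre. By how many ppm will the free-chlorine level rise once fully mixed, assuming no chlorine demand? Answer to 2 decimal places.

11.00 ppm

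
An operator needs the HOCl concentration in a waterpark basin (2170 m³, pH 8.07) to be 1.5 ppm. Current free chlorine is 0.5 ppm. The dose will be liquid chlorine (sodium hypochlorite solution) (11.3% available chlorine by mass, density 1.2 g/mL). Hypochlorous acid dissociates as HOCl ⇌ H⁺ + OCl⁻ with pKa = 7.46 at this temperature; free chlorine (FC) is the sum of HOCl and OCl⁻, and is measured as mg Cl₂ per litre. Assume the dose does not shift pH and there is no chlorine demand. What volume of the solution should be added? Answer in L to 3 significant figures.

114 L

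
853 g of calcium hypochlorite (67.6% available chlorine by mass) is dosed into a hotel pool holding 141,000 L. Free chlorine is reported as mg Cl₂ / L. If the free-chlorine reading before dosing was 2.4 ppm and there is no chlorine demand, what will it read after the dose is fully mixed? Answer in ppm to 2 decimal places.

Available chlorine delivered: 853 g × 0.676 = 576.6 g as Cl₂.
Concentration rise: 576.6 g / 141,000 L = 4.09 mg/L = 4.09 ppm.
Final FC: 2.4 + 4.09 = 6.49 ppm.

6.49 ppm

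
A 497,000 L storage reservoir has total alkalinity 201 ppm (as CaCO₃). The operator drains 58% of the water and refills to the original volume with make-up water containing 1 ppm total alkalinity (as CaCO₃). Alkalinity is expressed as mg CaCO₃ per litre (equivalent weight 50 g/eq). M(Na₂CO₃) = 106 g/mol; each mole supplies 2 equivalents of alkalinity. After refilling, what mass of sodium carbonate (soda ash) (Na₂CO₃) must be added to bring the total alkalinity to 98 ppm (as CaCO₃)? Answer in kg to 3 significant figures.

After draining 58% and refilling: 201 × 0.42 + 1 × 0.58 = 85 ppm.
Deficit to target: 98 − 85 = 13 mg/L.
As CaCO₃: 13 mg/L × 497,000 L = 6461 g; ÷ 50 g/eq ÷ 2 = 64.61 mol Na₂CO₃.
Mass: 64.61 × 106 = 6849 g.

6.85 kg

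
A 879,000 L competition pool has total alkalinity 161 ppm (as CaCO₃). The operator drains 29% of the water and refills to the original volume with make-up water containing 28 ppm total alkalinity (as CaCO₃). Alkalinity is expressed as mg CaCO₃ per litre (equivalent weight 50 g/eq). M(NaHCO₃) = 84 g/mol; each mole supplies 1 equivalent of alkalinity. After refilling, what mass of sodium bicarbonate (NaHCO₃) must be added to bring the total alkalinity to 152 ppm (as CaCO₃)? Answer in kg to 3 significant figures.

43.7 kg

After draining 29% and refilling: 161 × 0.71 + 28 × 0.29 = 122.43 ppm.
Deficit to target: 152 − 122.43 = 29.57 mg/L.
As CaCO₃: 29.57 mg/L × 879,000 L = 25,990 g; ÷ 50 g/eq ÷ 1 = 519.8 mol NaHCO₃.
Mass: 519.8 × 84 = 43,670 g.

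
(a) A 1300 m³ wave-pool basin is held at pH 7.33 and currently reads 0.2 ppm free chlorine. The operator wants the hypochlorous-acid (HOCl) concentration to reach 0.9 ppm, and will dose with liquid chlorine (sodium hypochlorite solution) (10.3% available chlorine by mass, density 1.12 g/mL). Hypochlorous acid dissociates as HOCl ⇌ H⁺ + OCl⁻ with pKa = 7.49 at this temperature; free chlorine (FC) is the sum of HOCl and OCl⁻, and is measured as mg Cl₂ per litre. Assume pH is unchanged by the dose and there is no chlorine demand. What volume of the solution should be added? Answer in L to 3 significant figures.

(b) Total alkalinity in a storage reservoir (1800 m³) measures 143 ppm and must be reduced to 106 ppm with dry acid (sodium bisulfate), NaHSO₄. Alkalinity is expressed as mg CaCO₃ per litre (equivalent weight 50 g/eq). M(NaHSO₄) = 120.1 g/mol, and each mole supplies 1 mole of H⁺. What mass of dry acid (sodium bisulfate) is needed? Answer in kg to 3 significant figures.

(a) 14.9 L; (b) 160 kg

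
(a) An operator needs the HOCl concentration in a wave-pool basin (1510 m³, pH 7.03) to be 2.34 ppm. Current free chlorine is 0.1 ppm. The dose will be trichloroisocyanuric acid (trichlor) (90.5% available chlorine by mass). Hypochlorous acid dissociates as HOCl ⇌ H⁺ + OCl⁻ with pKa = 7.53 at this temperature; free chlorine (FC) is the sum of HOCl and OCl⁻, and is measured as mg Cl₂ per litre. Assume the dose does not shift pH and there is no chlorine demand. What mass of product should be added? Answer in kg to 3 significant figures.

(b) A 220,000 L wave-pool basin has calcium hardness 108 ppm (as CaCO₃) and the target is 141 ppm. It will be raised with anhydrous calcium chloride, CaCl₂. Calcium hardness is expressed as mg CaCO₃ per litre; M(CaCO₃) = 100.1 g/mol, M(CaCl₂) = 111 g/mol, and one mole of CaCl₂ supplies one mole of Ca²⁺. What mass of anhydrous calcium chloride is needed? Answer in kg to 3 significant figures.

(a) 4.97 kg; (b) 8.05 kg

(a) Volume: 1510 m³ = 1,510,000 L.
(a) [OCl⁻]/[HOCl] = 10^(pH − pKa) = 10^(7.03 − 7.53) = 0.3162; fraction as HOCl = 1/(1 + 0.3162) = 0.7597.
(a) Free chlorine required for 2.34 ppm HOCl: 2.34 / 0.7597 = 3.08 ppm.
(a) FC to add: 3.08 − 0.1 = 2.98 mg/L as Cl₂.
(a) Cl₂ equivalent: 2.98 mg/L × 1,510,000 L = 4500 g.
(a) Product at 90.5% available Cl: 4500 / 0.905 = 4972 g.

(b) Hardness to add: (141 − 108) = 33 mg/L as CaCO₃ × 220,000 L = 7260 g as CaCO₃.
(b) Moles of Ca²⁺ (1 mol Ca²⁺ ≡ 1 mol CaCO₃): 7260 / 100.1 g/mol = 72.53 mol.
(b) Mass of CaCl₂: 72.53 × 111 = 8051 g.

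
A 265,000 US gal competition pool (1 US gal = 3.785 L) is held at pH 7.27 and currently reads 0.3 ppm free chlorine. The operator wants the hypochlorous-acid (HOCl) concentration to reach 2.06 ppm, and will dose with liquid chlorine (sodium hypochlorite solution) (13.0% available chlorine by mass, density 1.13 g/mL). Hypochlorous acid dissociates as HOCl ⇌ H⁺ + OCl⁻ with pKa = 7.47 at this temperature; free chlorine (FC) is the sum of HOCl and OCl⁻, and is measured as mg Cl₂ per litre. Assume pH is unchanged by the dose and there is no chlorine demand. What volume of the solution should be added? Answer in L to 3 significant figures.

20.9 L

Volume: 265,000 US gal × 3.785 L/gal = 1,003,025 L.
[OCl⁻]/[HOCl] = 10^(pH − pKa) = 10^(7.27 − 7.47) = 0.631; fraction as HOCl = 1/(1 + 0.631) = 0.6131.
Free chlorine required for 2.06 ppm HOCl: 2.06 / 0.6131 = 3.36 ppm.
FC to add: 3.36 − 0.3 = 3.06 mg/L as Cl₂.
Cl₂ equivalent: 3.06 mg/L × 1,003,025 L = 3069 g.
Product at 13.0% available Cl: 3069 / 0.13 = 23,610 g.
Volume: 23,610 g ÷ 1.13 g/mL = 20,890 mL.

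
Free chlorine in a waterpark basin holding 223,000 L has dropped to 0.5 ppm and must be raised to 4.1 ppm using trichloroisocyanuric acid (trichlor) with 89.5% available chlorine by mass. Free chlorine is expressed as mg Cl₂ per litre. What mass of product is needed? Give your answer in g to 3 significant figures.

Chlorine deficit: 4.1 − 0.5 = 3.6 ppm = 3.6 mg/L as Cl₂.
Cl₂ equivalent needed: 3.6 mg/L × 223,000 L = 802,800 mg = 802.8 g.
Product at 89.5% available chlorine: 802.8 / 0.895 = 897 g.

897 g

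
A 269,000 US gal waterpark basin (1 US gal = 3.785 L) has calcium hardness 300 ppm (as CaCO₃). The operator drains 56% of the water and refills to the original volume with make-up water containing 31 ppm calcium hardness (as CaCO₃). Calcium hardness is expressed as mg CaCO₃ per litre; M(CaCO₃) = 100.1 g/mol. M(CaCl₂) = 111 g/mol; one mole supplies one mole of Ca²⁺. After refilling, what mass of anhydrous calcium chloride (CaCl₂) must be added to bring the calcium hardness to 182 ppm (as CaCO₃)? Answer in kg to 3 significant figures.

Volume: 269,000 US gal × 3.785 L/gal = 1,018,165 L.
After draining 56% and refilling: 300 × 0.44 + 31 × 0.56 = 149.36 ppm.
Deficit to target: 182 − 149.36 = 32.64 mg/L.
As CaCO₃: 32.64 mg/L × 1,018,165 L = 33,230 g; ÷ 100.1 = 332 mol Ca²⁺.
Mass: 332 × 111 = 36,850 g.

36.9 kg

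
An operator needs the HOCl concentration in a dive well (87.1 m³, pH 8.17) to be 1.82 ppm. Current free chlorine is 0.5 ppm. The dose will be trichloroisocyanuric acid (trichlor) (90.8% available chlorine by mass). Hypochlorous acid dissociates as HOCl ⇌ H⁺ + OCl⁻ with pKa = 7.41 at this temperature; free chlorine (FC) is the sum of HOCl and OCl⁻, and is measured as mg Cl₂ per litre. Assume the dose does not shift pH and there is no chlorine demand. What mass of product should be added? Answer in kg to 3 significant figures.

Volume: 87.1 m³ = 87,100 L.
[OCl⁻]/[HOCl] = 10^(pH − pKa) = 10^(8.17 − 7.41) = 5.754; fraction as HOCl = 1/(1 + 5.754) = 0.1481.
Free chlorine required for 1.82 ppm HOCl: 1.82 / 0.1481 = 12.29 ppm.
FC to add: 12.29 − 0.5 = 11.79 mg/L as Cl₂.
Cl₂ equivalent: 11.79 mg/L × 87,100 L = 1027 g.
Product at 90.8% available Cl: 1027 / 0.908 = 1131 g.

1.13 kg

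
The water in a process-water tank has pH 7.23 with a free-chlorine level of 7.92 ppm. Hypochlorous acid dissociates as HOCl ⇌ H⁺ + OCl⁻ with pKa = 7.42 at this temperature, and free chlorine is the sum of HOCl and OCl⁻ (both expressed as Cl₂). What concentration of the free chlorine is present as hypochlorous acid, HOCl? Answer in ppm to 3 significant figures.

4.81 ppm

[OCl⁻]/[HOCl] = 10^(pH − pKa) = 10^(7.23 − 7.42) = 10^-0.19 = 0.6457.
Fraction as HOCl = 1 / (1 + 0.6457) = 0.6077.
HOCl = 0.6077 × 7.92 ppm = 4.813 ppm.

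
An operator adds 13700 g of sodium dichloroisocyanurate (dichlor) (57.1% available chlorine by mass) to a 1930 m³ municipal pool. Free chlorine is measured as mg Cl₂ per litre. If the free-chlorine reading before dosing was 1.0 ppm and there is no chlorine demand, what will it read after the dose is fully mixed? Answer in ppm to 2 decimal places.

Volume: 1930 m³ = 1,930,000 L.
Available chlorine delivered: 13,700 g × 0.571 = 7823 g as Cl₂.
Concentration rise: 7823 g / 1,930,000 L = 4.053 mg/L = 4.05 ppm.
Final FC: 1.0 + 4.05 = 5.05 ppm.

5.05 ppm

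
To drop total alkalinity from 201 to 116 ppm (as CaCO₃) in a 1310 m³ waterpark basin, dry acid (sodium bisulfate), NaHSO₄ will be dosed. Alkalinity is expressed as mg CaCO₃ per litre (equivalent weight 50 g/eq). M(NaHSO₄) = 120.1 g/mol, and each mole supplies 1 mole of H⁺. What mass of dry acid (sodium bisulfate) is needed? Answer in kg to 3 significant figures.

Volume: 1310 m³ = 1,310,000 L.
Alkalinity to neutralize: (201 − 116) = 85 mg/L as CaCO₃ × 1,310,000 L = 111,400 g as CaCO₃.
Equivalents of H⁺ required: 111,400 ÷ 50 g/eq = 2227 eq = 2227 mol NaHSO₄.
Mass of NaHSO₄: 2227 × 120.1 = 267,500 g.

267 kg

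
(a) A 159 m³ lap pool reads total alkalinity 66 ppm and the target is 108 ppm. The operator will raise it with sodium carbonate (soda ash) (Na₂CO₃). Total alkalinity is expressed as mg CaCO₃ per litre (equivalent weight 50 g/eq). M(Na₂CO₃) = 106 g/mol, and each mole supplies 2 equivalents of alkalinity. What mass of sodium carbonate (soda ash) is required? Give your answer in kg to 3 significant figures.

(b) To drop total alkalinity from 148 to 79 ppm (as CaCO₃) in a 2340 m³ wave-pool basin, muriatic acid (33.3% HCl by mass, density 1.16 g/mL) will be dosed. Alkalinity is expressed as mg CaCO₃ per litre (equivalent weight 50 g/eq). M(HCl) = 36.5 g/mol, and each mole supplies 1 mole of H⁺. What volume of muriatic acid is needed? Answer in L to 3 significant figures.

(a) Volume: 159 m³ = 159,000 L.
(a) Alkalinity to add: (108 − 66) = 42 mg/L as CaCO₃ × 159,000 L = 6678 g as CaCO₃.
(a) Equivalents: 6678 g ÷ 50 g/eq = 133.6 eq.
(a) Each mole of Na₂CO₃ supplies 2 eq, so 133.6 / 2 = 66.78 mol.
(a) Mass: 66.78 mol × 106 g/mol = 7079 g.

(b) Volume: 2340 m³ = 2,340,000 L.
(b) Alkalinity to neutralize: (148 − 79) = 69 mg/L as CaCO₃ × 2,340,000 L = 161,500 g as CaCO₃.
(b) Equivalents of H⁺ required: 161,500 ÷ 50 g/eq = 3229 eq = 3229 mol HCl.
(b) Mass of HCl: 3229 × 36.5 = 117,900 g.
(b) Mass of 33.3% solution: 117,900 / 0.333 = 354,000 g.
(b) Volume: 354,000 g ÷ 1.16 g/mL = 305,100 mL.

(a) 7.08 kg; (b) 305 L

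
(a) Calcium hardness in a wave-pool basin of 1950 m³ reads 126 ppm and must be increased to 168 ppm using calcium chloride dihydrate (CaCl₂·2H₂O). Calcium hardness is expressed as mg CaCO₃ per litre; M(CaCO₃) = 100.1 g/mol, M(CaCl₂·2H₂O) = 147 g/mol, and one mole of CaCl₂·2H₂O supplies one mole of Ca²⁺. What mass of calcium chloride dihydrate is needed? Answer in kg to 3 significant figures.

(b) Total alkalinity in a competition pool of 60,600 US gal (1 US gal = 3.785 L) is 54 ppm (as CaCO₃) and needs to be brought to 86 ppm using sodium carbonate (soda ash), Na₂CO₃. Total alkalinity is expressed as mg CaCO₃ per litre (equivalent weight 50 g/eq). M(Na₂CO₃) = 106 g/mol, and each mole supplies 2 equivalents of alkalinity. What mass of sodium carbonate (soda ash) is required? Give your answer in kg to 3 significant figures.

(a) Volume: 1950 m³ = 1,950,000 L.
(a) Hardness to add: (168 − 126) = 42 mg/L as CaCO₃ × 1,950,000 L = 81,900 g as CaCO₃.
(a) Moles of Ca²⁺ (1 mol Ca²⁺ ≡ 1 mol CaCO₃): 81,900 / 100.1 g/mol = 818.2 mol.
(a) Mass of CaCl₂·2H₂O: 818.2 × 147 = 120,300 g.

(b) Volume: 60,600 US gal × 3.785 L/gal = 229,371 L.
(b) Alkalinity to add: (86 − 54) = 32 mg/L as CaCO₃ × 229,371 L = 7340 g as CaCO₃.
(b) Equivalents: 7340 g ÷ 50 g/eq = 146.8 eq.
(b) Each mole of Na₂CO₃ supplies 2 eq, so 146.8 / 2 = 73.4 mol.
(b) Mass: 73.4 mol × 106 g/mol = 7780 g.

(a) 120 kg; (b) 7.78 kg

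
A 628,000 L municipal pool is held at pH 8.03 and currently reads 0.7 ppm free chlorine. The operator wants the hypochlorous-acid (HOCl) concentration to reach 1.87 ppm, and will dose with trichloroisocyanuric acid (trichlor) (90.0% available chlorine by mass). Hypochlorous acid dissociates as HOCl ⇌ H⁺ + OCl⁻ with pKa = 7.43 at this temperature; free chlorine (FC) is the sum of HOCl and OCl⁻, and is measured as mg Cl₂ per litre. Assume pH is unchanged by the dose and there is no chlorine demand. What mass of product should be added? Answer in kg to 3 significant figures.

6.01 kg

[OCl⁻]/[HOCl] = 10^(pH − pKa) = 10^(8.03 − 7.43) = 3.981; fraction as HOCl = 1/(1 + 3.981) = 0.2008.
Free chlorine required for 1.87 ppm HOCl: 1.87 / 0.2008 = 9.315 ppm.
FC to add: 9.315 − 0.7 = 8.615 mg/L as Cl₂.
Cl₂ equivalent: 8.615 mg/L × 628,000 L = 5410 g.
Product at 90.0% available Cl: 5410 / 0.9 = 6011 g.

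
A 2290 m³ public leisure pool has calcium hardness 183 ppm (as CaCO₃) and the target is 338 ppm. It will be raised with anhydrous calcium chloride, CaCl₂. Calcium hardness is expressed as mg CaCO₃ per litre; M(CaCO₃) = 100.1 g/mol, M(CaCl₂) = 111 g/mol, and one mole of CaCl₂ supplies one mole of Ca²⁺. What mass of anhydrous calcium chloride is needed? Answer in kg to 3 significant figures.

Volume: 2290 m³ = 2,290,000 L.
Hardness to add: (338 − 183) = 155 mg/L as CaCO₃ × 2,290,000 L = 355,000 g as CaCO₃.
Moles of Ca²⁺ (1 mol Ca²⁺ ≡ 1 mol CaCO₃): 355,000 / 100.1 g/mol = 3546 mol.
Mass of CaCl₂: 3546 × 111 = 393,600 g.

394 kg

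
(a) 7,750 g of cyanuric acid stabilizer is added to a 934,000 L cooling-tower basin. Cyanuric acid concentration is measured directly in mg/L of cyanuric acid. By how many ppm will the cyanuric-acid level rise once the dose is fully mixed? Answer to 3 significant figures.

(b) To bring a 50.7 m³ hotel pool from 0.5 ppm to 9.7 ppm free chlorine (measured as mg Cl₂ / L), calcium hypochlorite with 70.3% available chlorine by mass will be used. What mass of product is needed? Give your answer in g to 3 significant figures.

(a) Rise: 7,750 g / 934,000 L × 1000 = 8.298 mg/L.

(b) Volume: 50.7 m³ = 50,700 L.
(b) Chlorine deficit: 9.7 − 0.5 = 9.2 ppm = 9.2 mg/L as Cl₂.
(b) Cl₂ equivalent needed: 9.2 mg/L × 50,700 L = 466,400 mg = 466.4 g.
(b) Product at 70.3% available chlorine: 466.4 / 0.703 = 663.5 g.

(a) 8.30 ppm; (b) 663 g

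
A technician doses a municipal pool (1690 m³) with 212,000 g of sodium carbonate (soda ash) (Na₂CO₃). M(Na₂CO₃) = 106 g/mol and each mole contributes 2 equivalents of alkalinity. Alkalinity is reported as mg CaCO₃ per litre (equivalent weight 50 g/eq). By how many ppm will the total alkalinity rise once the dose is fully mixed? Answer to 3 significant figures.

118 ppm

Volume: 1690 m³ = 1,690,000 L.
Moles of Na₂CO₃: 212,000 g ÷ 106 g/mol = 2000 mol → 4000 eq of alkalinity.
As CaCO₃: 4000 eq × 50 g/eq = 200,000 g.
Rise: 200,000 g / 1,690,000 L × 1000 = 118.3 mg/L.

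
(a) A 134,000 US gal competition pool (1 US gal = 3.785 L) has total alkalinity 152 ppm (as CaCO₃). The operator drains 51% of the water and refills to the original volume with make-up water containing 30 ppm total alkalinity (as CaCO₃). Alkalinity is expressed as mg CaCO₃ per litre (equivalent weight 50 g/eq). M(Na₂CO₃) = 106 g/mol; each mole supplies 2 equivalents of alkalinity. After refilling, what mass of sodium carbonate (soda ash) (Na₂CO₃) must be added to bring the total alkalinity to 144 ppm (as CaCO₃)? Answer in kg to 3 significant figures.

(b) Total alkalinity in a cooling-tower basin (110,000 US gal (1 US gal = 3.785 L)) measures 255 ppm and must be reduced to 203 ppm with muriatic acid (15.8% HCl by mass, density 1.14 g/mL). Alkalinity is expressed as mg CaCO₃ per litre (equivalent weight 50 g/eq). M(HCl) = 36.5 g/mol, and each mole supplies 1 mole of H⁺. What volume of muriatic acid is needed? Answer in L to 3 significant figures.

(a) Volume: 134,000 US gal × 3.785 L/gal = 507,190 L.
(a) After draining 51% and refilling: 152 × 0.49 + 30 × 0.51 = 89.78 ppm.
(a) Deficit to target: 144 − 89.78 = 54.22 mg/L.
(a) As CaCO₃: 54.22 mg/L × 507,190 L = 27,500 g; ÷ 50 g/eq ÷ 2 = 275 mol Na₂CO₃.
(a) Mass: 275 × 106 = 29,150 g.

(b) Volume: 110,000 US gal × 3.785 L/gal = 416,350 L.
(b) Alkalinity to neutralize: (255 − 203) = 52 mg/L as CaCO₃ × 416,350 L = 21,650 g as CaCO₃.
(b) Equivalents of H⁺ required: 21,650 ÷ 50 g/eq = 433 eq = 433 mol HCl.
(b) Mass of HCl: 433 × 36.5 = 15,800 g.
(b) Mass of 15.8% solution: 15,800 / 0.158 = 100,000 g.
(b) Volume: 100,000 g ÷ 1.14 g/mL = 87,750 mL.

(a) 29.1 kg; (b) 87.7 L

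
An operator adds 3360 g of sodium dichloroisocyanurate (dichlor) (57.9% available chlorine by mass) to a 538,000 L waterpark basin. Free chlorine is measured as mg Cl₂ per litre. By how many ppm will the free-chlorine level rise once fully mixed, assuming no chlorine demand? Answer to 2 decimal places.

Available chlorine delivered: 3360 g × 0.579 = 1945 g as Cl₂.
Concentration rise: 1945 g / 538,000 L = 3.616 mg/L = 3.62 ppm.

3.62 ppm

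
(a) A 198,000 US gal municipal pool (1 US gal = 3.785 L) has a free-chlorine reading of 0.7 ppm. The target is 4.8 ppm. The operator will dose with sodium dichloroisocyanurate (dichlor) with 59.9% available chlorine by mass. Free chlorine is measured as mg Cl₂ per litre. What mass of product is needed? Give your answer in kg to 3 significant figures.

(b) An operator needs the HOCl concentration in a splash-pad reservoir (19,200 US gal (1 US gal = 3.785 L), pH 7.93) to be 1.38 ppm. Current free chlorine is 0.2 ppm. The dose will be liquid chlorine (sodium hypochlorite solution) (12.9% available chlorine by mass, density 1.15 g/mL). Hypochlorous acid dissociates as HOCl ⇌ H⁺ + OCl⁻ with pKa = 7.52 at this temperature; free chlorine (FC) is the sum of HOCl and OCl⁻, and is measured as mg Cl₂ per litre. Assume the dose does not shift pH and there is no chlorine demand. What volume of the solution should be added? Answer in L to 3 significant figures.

(a) Volume: 198,000 US gal × 3.785 L/gal = 749,430 L.
(a) Chlorine deficit: 4.8 − 0.7 = 4.1 ppm = 4.1 mg/L as Cl₂.
(a) Cl₂ equivalent needed: 4.1 mg/L × 749,430 L = 3,073,000 mg = 3073 g.
(a) Product at 59.9% available chlorine: 3073 / 0.599 = 5130 g.

(b) Volume: 19,200 US gal × 3.785 L/gal = 72,672 L.
(b) [OCl⁻]/[HOCl] = 10^(pH − pKa) = 10^(7.93 − 7.52) = 2.57; fraction as HOCl = 1/(1 + 2.57) = 0.2801.
(b) Free chlorine required for 1.38 ppm HOCl: 1.38 / 0.2801 = 4.927 ppm.
(b) FC to add: 4.927 − 0.2 = 4.727 mg/L as Cl₂.
(b) Cl₂ equivalent: 4.727 mg/L × 72,672 L = 343.5 g.
(b) Product at 12.9% available Cl: 343.5 / 0.129 = 2663 g.
(b) Volume: 2663 g ÷ 1.15 g/mL = 2316 mL.

(a) 5.13 kg; (b) 2.32 L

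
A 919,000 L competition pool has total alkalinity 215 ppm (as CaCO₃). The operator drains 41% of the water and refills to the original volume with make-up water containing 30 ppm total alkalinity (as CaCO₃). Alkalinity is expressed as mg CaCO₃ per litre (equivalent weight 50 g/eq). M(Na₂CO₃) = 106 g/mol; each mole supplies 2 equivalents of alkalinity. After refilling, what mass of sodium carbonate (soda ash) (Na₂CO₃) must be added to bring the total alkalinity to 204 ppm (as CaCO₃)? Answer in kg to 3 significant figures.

63.2 kg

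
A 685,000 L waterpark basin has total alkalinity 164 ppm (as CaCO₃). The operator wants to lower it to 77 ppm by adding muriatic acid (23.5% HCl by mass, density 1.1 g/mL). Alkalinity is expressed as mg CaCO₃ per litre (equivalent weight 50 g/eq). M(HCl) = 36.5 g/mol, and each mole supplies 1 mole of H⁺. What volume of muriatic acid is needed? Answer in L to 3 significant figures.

168 L

Alkalinity to neutralize: (164 − 77) = 87 mg/L as CaCO₃ × 685,000 L = 59,600 g as CaCO₃.
Equivalents of H⁺ required: 59,600 ÷ 50 g/eq = 1192 eq = 1192 mol HCl.
Mass of HCl: 1192 × 36.5 = 43,500 g.
Mass of 23.5% solution: 43,500 / 0.235 = 185,100 g.
Volume: 185,100 g ÷ 1.1 g/mL = 168,300 mL.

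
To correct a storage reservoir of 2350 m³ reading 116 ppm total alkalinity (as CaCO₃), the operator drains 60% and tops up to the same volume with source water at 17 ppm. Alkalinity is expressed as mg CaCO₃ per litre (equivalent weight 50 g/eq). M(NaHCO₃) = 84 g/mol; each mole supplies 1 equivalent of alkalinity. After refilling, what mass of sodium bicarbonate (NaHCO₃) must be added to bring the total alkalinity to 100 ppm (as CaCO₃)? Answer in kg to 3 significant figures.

Volume: 2350 m³ = 2,350,000 L.
After draining 60% and refilling: 116 × 0.40 + 17 × 0.60 = 56.6 ppm.
Deficit to target: 100 − 56.6 = 43.4 mg/L.
As CaCO₃: 43.4 mg/L × 2,350,000 L = 102,000 g; ÷ 50 g/eq ÷ 1 = 2040 mol NaHCO₃.
Mass: 2040 × 84 = 171,300 g.

171 kg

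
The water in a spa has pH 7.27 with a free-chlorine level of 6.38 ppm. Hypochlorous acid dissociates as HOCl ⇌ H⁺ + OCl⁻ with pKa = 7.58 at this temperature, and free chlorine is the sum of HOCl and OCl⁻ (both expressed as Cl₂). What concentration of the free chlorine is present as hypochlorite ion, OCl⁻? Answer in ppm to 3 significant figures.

[OCl⁻]/[HOCl] = 10^(pH − pKa) = 10^(7.27 − 7.58) = 10^-0.31 = 0.4898.
Fraction as HOCl = 1 / (1 + 0.4898) = 0.6712.
OCl⁻ = (1 − 0.6712) × 6.38 ppm = 2.097 ppm.

2.10 ppm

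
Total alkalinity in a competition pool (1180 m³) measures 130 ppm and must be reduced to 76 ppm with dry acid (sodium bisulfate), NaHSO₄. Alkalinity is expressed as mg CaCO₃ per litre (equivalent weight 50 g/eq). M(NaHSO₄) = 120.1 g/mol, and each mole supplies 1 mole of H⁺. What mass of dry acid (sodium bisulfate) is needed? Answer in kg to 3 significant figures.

153 kg

Volume: 1180 m³ = 1,180,000 L.
Alkalinity to neutralize: (130 − 76) = 54 mg/L as CaCO₃ × 1,180,000 L = 63,720 g as CaCO₃.
Equivalents of H⁺ required: 63,720 ÷ 50 g/eq = 1274 eq = 1274 mol NaHSO₄.
Mass of NaHSO₄: 1274 × 120.1 = 153,100 g.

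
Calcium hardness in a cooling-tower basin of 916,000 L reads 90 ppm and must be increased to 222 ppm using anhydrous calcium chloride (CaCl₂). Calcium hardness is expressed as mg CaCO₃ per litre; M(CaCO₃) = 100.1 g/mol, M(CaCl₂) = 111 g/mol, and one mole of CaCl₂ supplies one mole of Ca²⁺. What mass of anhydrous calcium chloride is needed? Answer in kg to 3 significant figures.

134 kg

Hardness to add: (222 − 90) = 132 mg/L as CaCO₃ × 916,000 L = 120,900 g as CaCO₃.
Moles of Ca²⁺ (1 mol Ca²⁺ ≡ 1 mol CaCO₃): 120,900 / 100.1 g/mol = 1208 mol.
Mass of CaCl₂: 1208 × 111 = 134,100 g.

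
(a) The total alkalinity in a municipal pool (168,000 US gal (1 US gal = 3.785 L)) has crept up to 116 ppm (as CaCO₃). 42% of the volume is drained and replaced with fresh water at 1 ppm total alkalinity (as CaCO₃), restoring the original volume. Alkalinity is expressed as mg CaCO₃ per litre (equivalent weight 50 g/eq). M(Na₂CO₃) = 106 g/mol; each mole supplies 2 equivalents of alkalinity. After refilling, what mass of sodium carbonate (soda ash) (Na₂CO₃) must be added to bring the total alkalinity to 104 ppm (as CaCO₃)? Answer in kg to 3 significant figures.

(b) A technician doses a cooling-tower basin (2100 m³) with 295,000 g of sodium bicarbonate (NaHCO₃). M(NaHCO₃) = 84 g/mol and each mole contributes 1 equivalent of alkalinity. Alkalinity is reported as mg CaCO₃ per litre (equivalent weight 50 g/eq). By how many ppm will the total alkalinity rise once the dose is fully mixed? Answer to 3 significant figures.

(a) Volume: 168,000 US gal × 3.785 L/gal = 635,880 L.
(a) After draining 42% and refilling: 116 × 0.58 + 1 × 0.42 = 67.7 ppm.
(a) Deficit to target: 104 − 67.7 = 36.3 mg/L.
(a) As CaCO₃: 36.3 mg/L × 635,880 L = 23,080 g; ÷ 50 g/eq ÷ 2 = 230.8 mol Na₂CO₃.
(a) Mass: 230.8 × 106 = 24,470 g.

(b) Volume: 2100 m³ = 2,100,000 L.
(b) Moles of NaHCO₃: 295,000 g ÷ 84 g/mol = 3512 mol → 3512 eq of alkalinity.
(b) As CaCO₃: 3512 eq × 50 g/eq = 175,600 g.
(b) Rise: 175,600 g / 2,100,000 L × 1000 = 83.62 mg/L.

(a) 24.5 kg; (b) 83.6 ppm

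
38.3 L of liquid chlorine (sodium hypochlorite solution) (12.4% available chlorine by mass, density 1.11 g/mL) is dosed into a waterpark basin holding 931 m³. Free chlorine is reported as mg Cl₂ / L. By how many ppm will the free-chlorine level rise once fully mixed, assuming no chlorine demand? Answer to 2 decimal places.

Volume: 931 m³ = 931,000 L.
Mass of solution: 38.3 L × 1000 mL/L × 1.11 g/mL = 42,510 g.
Available chlorine delivered: 42,510 g × 0.124 = 5272 g as Cl₂.
Concentration rise: 5272 g / 931,000 L = 5.662 mg/L = 5.66 ppm.

5.66 ppm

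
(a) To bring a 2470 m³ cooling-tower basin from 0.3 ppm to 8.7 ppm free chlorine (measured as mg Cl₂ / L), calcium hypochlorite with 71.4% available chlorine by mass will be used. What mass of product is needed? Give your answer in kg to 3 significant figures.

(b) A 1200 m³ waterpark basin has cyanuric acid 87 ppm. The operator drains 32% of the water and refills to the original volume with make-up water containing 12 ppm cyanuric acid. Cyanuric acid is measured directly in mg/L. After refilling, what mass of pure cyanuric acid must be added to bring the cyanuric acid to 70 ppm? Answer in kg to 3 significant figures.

(a) Volume: 2470 m³ = 2,470,000 L.
(a) Chlorine deficit: 8.7 − 0.3 = 8.4 ppm = 8.4 mg/L as Cl₂.
(a) Cl₂ equivalent needed: 8.4 mg/L × 2,470,000 L = 20,750,000 mg = 20,750 g.
(a) Product at 71.4% available chlorine: 20,750 / 0.714 = 29,060 g.

(b) Volume: 1200 m³ = 1,200,000 L.
(b) After draining 32% and refilling: 87 × 0.68 + 12 × 0.32 = 63 ppm.
(b) Deficit to target: 70 − 63 = 7 mg/L.
(b) Mass: 7 mg/L × 1,200,000 L = 8400 g cyanuric acid.

(a) 29.1 kg; (b) 8.40 kg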